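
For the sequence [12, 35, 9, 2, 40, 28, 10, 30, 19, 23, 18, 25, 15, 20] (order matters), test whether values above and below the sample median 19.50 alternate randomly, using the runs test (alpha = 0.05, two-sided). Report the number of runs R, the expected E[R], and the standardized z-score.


Step 1: Compute median = 19.50; label A = above, B = below.
Labels in order: BABBAABABABABA  (n_A = 7, n_B = 7)
Step 2: Count runs R = 12.
Step 3: Under H0 (random ordering), E[R] = 2*n_A*n_B/(n_A+n_B) + 1 = 2*7*7/14 + 1 = 8.0000.
        Var[R] = 2*n_A*n_B*(2*n_A*n_B - n_A - n_B) / ((n_A+n_B)^2 * (n_A+n_B-1)) = 8232/2548 = 3.2308.
        SD[R] = 1.7974.
Step 4: Continuity-corrected z = (R - 0.5 - E[R]) / SD[R] = (12 - 0.5 - 8.0000) / 1.7974 = 1.9472.
Step 5: Two-sided p-value via normal approximation = 2*(1 - Phi(|z|)) = 0.051508.
Step 6: alpha = 0.05. fail to reject H0.

R = 12, z = 1.9472, p = 0.051508, fail to reject H0.


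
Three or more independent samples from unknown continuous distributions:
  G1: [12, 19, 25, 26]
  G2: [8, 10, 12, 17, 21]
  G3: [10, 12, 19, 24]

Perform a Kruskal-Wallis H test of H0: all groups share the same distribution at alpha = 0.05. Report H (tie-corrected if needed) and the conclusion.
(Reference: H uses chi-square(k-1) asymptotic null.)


Step 1: Combine all N = 13 observations and assign midranks.
sorted (value, group, rank): (8,G2,1), (10,G2,2.5), (10,G3,2.5), (12,G1,5), (12,G2,5), (12,G3,5), (17,G2,7), (19,G1,8.5), (19,G3,8.5), (21,G2,10), (24,G3,11), (25,G1,12), (26,G1,13)
Step 2: Sum ranks within each group.
R_1 = 38.5 (n_1 = 4)
R_2 = 25.5 (n_2 = 5)
R_3 = 27 (n_3 = 4)
Step 3: H = 12/(N(N+1)) * sum(R_i^2/n_i) - 3(N+1)
     = 12/(13*14) * (38.5^2/4 + 25.5^2/5 + 27^2/4) - 3*14
     = 0.065934 * 682.862 - 42
     = 3.023901.
Step 4: Ties present; correction factor C = 1 - 36/(13^3 - 13) = 0.983516. Corrected H = 3.023901 / 0.983516 = 3.074581.
Step 5: Under H0, H ~ chi^2(2); p-value = 0.214963.
Step 6: alpha = 0.05. fail to reject H0.

H = 3.0746, df = 2, p = 0.214963, fail to reject H0.


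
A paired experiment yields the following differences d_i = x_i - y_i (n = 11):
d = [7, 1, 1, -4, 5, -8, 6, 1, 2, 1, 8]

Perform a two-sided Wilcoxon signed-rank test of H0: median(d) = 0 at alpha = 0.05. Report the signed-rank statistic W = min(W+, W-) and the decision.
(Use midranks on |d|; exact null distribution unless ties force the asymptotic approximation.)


Step 1: Drop any zero differences (none here) and take |d_i|.
|d| = [7, 1, 1, 4, 5, 8, 6, 1, 2, 1, 8]
Step 2: Midrank |d_i| (ties get averaged ranks).
ranks: |7|->9, |1|->2.5, |1|->2.5, |4|->6, |5|->7, |8|->10.5, |6|->8, |1|->2.5, |2|->5, |1|->2.5, |8|->10.5
Step 3: Attach original signs; sum ranks with positive sign and with negative sign.
W+ = 9 + 2.5 + 2.5 + 7 + 8 + 2.5 + 5 + 2.5 + 10.5 = 49.5
W- = 6 + 10.5 = 16.5
(Check: W+ + W- = 66 should equal n(n+1)/2 = 66.)
Step 4: Test statistic W = min(W+, W-) = 16.5.
Step 5: Ties in |d|, so use the tie-corrected normal approximation.
        E[W] = n(n+1)/4 = 11*12/4 = 33.
        Tie groups: |d|=1 (t=4), |d|=8 (t=2); sum(t^3 - t) = 66.
        Var[W] = n(n+1)(2n+1)/24 - sum(t^3-t)/48 = 3036/24 - 66/48 = 125.125.
        z = (W - E[W]) / sqrt(Var[W]) = (16.5 - 33) / 11.1859 = -1.4751.
        Two-sided p = 2*Phi(z) = 0.140194.
Step 6: alpha = 0.05. fail to reject H0.

W+ = 49.5, W- = 16.5, W = min = 16.5, p = 0.140194, fail to reject H0.


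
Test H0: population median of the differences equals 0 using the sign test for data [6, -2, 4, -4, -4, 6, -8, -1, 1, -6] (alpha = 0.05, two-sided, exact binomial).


Step 1: Discard zero differences. Original n = 10; n_eff = number of nonzero differences = 10.
Nonzero differences (with sign): +6, -2, +4, -4, -4, +6, -8, -1, +1, -6
Step 2: Count signs: positive = 4, negative = 6.
Step 3: Under H0: P(positive) = 0.5, so the number of positives S ~ Bin(10, 0.5).
Step 4: Two-sided exact p-value = sum of Bin(10,0.5) probabilities at or below the observed probability = 0.753906.
Step 5: alpha = 0.05. fail to reject H0.

n_eff = 10, pos = 4, neg = 6, p = 0.753906, fail to reject H0.


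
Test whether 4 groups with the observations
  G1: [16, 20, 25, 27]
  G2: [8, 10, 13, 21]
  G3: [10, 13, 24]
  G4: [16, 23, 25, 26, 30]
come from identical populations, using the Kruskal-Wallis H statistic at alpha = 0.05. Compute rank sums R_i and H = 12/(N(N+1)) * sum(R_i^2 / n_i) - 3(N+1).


Step 1: Combine all N = 16 observations and assign midranks.
sorted (value, group, rank): (8,G2,1), (10,G2,2.5), (10,G3,2.5), (13,G2,4.5), (13,G3,4.5), (16,G1,6.5), (16,G4,6.5), (20,G1,8), (21,G2,9), (23,G4,10), (24,G3,11), (25,G1,12.5), (25,G4,12.5), (26,G4,14), (27,G1,15), (30,G4,16)
Step 2: Sum ranks within each group.
R_1 = 42 (n_1 = 4)
R_2 = 17 (n_2 = 4)
R_3 = 18 (n_3 = 3)
R_4 = 59 (n_4 = 5)
Step 3: H = 12/(N(N+1)) * sum(R_i^2/n_i) - 3(N+1)
     = 12/(16*17) * (42^2/4 + 17^2/4 + 18^2/3 + 59^2/5) - 3*17
     = 0.044118 * 1317.45 - 51
     = 7.122794.
Step 4: Ties present; correction factor C = 1 - 24/(16^3 - 16) = 0.994118. Corrected H = 7.122794 / 0.994118 = 7.164941.
Step 5: Under H0, H ~ chi^2(3); p-value = 0.066822.
Step 6: alpha = 0.05. fail to reject H0.

H = 7.1649, df = 3, p = 0.066822, fail to reject H0.


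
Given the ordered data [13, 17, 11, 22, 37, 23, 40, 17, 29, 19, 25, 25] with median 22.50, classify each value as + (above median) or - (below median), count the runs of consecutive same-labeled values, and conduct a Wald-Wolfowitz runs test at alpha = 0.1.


Step 1: Compute median = 22.50; label A = above, B = below.
Labels in order: BBBBAAABABAA  (n_A = 6, n_B = 6)
Step 2: Count runs R = 6.
Step 3: Under H0 (random ordering), E[R] = 2*n_A*n_B/(n_A+n_B) + 1 = 2*6*6/12 + 1 = 7.0000.
        Var[R] = 2*n_A*n_B*(2*n_A*n_B - n_A - n_B) / ((n_A+n_B)^2 * (n_A+n_B-1)) = 4320/1584 = 2.7273.
        SD[R] = 1.6514.
Step 4: Continuity-corrected z = (R + 0.5 - E[R]) / SD[R] = (6 + 0.5 - 7.0000) / 1.6514 = -0.3028.
Step 5: Two-sided p-value via normal approximation = 2*(1 - Phi(|z|)) = 0.762069.
Step 6: alpha = 0.1. fail to reject H0.

R = 6, z = -0.3028, p = 0.762069, fail to reject H0.


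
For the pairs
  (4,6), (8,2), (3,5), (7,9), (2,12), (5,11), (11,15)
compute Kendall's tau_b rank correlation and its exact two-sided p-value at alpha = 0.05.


Step 1: Enumerate the 21 unordered pairs (i,j) with i<j and classify each by sign(x_j-x_i) * sign(y_j-y_i).
  (1,2):dx=+4,dy=-4->D; (1,3):dx=-1,dy=-1->C; (1,4):dx=+3,dy=+3->C; (1,5):dx=-2,dy=+6->D
  (1,6):dx=+1,dy=+5->C; (1,7):dx=+7,dy=+9->C; (2,3):dx=-5,dy=+3->D; (2,4):dx=-1,dy=+7->D
  (2,5):dx=-6,dy=+10->D; (2,6):dx=-3,dy=+9->D; (2,7):dx=+3,dy=+13->C; (3,4):dx=+4,dy=+4->C
  (3,5):dx=-1,dy=+7->D; (3,6):dx=+2,dy=+6->C; (3,7):dx=+8,dy=+10->C; (4,5):dx=-5,dy=+3->D
  (4,6):dx=-2,dy=+2->D; (4,7):dx=+4,dy=+6->C; (5,6):dx=+3,dy=-1->D; (5,7):dx=+9,dy=+3->C
  (6,7):dx=+6,dy=+4->C
Step 2: C = 11, D = 10, total pairs = 21.
Step 3: tau = (C - D)/(n(n-1)/2) = (11 - 10)/21 = 0.047619.
Step 4: Exact two-sided p-value (enumerate n! = 5040 permutations of y under H0): p = 1.000000.
Step 5: alpha = 0.05. fail to reject H0.

tau_b = 0.0476 (C=11, D=10), p = 1.000000, fail to reject H0.


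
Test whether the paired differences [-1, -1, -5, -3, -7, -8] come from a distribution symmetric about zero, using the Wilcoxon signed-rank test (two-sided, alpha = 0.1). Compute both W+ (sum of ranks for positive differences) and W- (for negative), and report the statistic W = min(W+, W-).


Step 1: Drop any zero differences (none here) and take |d_i|.
|d| = [1, 1, 5, 3, 7, 8]
Step 2: Midrank |d_i| (ties get averaged ranks).
ranks: |1|->1.5, |1|->1.5, |5|->4, |3|->3, |7|->5, |8|->6
Step 3: Attach original signs; sum ranks with positive sign and with negative sign.
W+ = 0 = 0
W- = 1.5 + 1.5 + 4 + 3 + 5 + 6 = 21
(Check: W+ + W- = 21 should equal n(n+1)/2 = 21.)
Step 4: Test statistic W = min(W+, W-) = 0.
Step 5: Ties in |d|, so use the tie-corrected normal approximation.
        E[W] = n(n+1)/4 = 6*7/4 = 10.5.
        Tie groups: |d|=1 (t=2); sum(t^3 - t) = 6.
        Var[W] = n(n+1)(2n+1)/24 - sum(t^3-t)/48 = 546/24 - 6/48 = 22.625.
        z = (W - E[W]) / sqrt(Var[W]) = (0 - 10.5) / 4.7566 = -2.2075.
        Two-sided p = 2*Phi(z) = 0.027281.
Step 6: alpha = 0.1. reject H0.

W+ = 0, W- = 21, W = min = 0, p = 0.027281, reject H0.


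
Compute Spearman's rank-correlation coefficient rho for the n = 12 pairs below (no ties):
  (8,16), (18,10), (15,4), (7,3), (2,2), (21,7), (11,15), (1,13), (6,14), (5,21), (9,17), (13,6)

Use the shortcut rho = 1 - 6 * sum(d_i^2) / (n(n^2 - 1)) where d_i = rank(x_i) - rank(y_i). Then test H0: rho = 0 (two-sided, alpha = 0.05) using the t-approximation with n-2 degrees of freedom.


Step 1: Rank x and y separately (midranks; no ties here).
rank(x): 8->6, 18->11, 15->10, 7->5, 2->2, 21->12, 11->8, 1->1, 6->4, 5->3, 9->7, 13->9
rank(y): 16->10, 10->6, 4->3, 3->2, 2->1, 7->5, 15->9, 13->7, 14->8, 21->12, 17->11, 6->4
Step 2: d_i = R_x(i) - R_y(i); compute d_i^2.
  (6-10)^2=16, (11-6)^2=25, (10-3)^2=49, (5-2)^2=9, (2-1)^2=1, (12-5)^2=49, (8-9)^2=1, (1-7)^2=36, (4-8)^2=16, (3-12)^2=81, (7-11)^2=16, (9-4)^2=25
sum(d^2) = 324.
Step 3: rho = 1 - 6*324 / (12*(12^2 - 1)) = 1 - 1944/1716 = -0.132867.
Step 4: Under H0, t = rho * sqrt((n-2)/(1-rho^2)) = -0.4239 ~ t(10).
Step 5: Two-sided p-value from the t-distribution with 10 df = 0.680598.
Step 6: alpha = 0.05. fail to reject H0.

rho = -0.1329, p = 0.680598, fail to reject H0 at alpha = 0.05.


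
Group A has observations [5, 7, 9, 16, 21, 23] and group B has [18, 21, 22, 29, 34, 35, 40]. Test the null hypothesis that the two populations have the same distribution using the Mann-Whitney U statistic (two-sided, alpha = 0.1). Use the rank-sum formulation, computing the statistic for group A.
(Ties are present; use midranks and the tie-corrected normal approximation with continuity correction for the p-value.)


Step 1: Combine and sort all 13 observations; assign midranks.
sorted (value, group): (5,X), (7,X), (9,X), (16,X), (18,Y), (21,X), (21,Y), (22,Y), (23,X), (29,Y), (34,Y), (35,Y), (40,Y)
ranks: 5->1, 7->2, 9->3, 16->4, 18->5, 21->6.5, 21->6.5, 22->8, 23->9, 29->10, 34->11, 35->12, 40->13
Step 2: Rank sum for X: R1 = 1 + 2 + 3 + 4 + 6.5 + 9 = 25.5.
Step 3: U_X = R1 - n1(n1+1)/2 = 25.5 - 6*7/2 = 25.5 - 21 = 4.5.
       U_Y = n1*n2 - U_X = 42 - 4.5 = 37.5.
Step 4: Ties are present, so use the tie-corrected normal approximation (with continuity correction) for the p-value.
Step 5: p-value = 0.022087; compare to alpha = 0.1. reject H0.

U_X = 4.5, p = 0.022087, reject H0 at alpha = 0.1.


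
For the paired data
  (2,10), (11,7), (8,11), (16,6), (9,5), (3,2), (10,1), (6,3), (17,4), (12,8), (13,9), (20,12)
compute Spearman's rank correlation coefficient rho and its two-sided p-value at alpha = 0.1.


Step 1: Rank x and y separately (midranks; no ties here).
rank(x): 2->1, 11->7, 8->4, 16->10, 9->5, 3->2, 10->6, 6->3, 17->11, 12->8, 13->9, 20->12
rank(y): 10->10, 7->7, 11->11, 6->6, 5->5, 2->2, 1->1, 3->3, 4->4, 8->8, 9->9, 12->12
Step 2: d_i = R_x(i) - R_y(i); compute d_i^2.
  (1-10)^2=81, (7-7)^2=0, (4-11)^2=49, (10-6)^2=16, (5-5)^2=0, (2-2)^2=0, (6-1)^2=25, (3-3)^2=0, (11-4)^2=49, (8-8)^2=0, (9-9)^2=0, (12-12)^2=0
sum(d^2) = 220.
Step 3: rho = 1 - 6*220 / (12*(12^2 - 1)) = 1 - 1320/1716 = 0.230769.
Step 4: Under H0, t = rho * sqrt((n-2)/(1-rho^2)) = 0.7500 ~ t(10).
Step 5: Two-sided p-value from the t-distribution with 10 df = 0.470532.
Step 6: alpha = 0.1. fail to reject H0.

rho = 0.2308, p = 0.470532, fail to reject H0 at alpha = 0.1.


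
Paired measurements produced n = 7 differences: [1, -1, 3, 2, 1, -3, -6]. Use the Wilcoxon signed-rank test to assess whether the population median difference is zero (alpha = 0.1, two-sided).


Step 1: Drop any zero differences (none here) and take |d_i|.
|d| = [1, 1, 3, 2, 1, 3, 6]
Step 2: Midrank |d_i| (ties get averaged ranks).
ranks: |1|->2, |1|->2, |3|->5.5, |2|->4, |1|->2, |3|->5.5, |6|->7
Step 3: Attach original signs; sum ranks with positive sign and with negative sign.
W+ = 2 + 5.5 + 4 + 2 = 13.5
W- = 2 + 5.5 + 7 = 14.5
(Check: W+ + W- = 28 should equal n(n+1)/2 = 28.)
Step 4: Test statistic W = min(W+, W-) = 13.5.
Step 5: Ties in |d|, so use the tie-corrected normal approximation.
        E[W] = n(n+1)/4 = 7*8/4 = 14.
        Tie groups: |d|=1 (t=3), |d|=3 (t=2); sum(t^3 - t) = 30.
        Var[W] = n(n+1)(2n+1)/24 - sum(t^3-t)/48 = 840/24 - 30/48 = 34.375.
        z = (W - E[W]) / sqrt(Var[W]) = (13.5 - 14) / 5.8630 = -0.0853.
        Two-sided p = 2*Phi(z) = 0.932039.
Step 6: alpha = 0.1. fail to reject H0.

W+ = 13.5, W- = 14.5, W = min = 13.5, p = 0.932039, fail to reject H0.


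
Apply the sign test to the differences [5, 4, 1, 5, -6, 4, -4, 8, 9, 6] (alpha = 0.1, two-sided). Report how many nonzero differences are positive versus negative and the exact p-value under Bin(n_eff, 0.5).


Step 1: Discard zero differences. Original n = 10; n_eff = number of nonzero differences = 10.
Nonzero differences (with sign): +5, +4, +1, +5, -6, +4, -4, +8, +9, +6
Step 2: Count signs: positive = 8, negative = 2.
Step 3: Under H0: P(positive) = 0.5, so the number of positives S ~ Bin(10, 0.5).
Step 4: Two-sided exact p-value = sum of Bin(10,0.5) probabilities at or below the observed probability = 0.109375.
Step 5: alpha = 0.1. fail to reject H0.

n_eff = 10, pos = 8, neg = 2, p = 0.109375, fail to reject H0.


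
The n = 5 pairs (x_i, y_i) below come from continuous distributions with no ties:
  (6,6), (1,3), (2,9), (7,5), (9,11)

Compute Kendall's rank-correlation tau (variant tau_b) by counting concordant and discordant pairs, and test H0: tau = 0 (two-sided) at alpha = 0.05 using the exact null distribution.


Step 1: Enumerate the 10 unordered pairs (i,j) with i<j and classify each by sign(x_j-x_i) * sign(y_j-y_i).
  (1,2):dx=-5,dy=-3->C; (1,3):dx=-4,dy=+3->D; (1,4):dx=+1,dy=-1->D; (1,5):dx=+3,dy=+5->C
  (2,3):dx=+1,dy=+6->C; (2,4):dx=+6,dy=+2->C; (2,5):dx=+8,dy=+8->C; (3,4):dx=+5,dy=-4->D
  (3,5):dx=+7,dy=+2->C; (4,5):dx=+2,dy=+6->C
Step 2: C = 7, D = 3, total pairs = 10.
Step 3: tau = (C - D)/(n(n-1)/2) = (7 - 3)/10 = 0.400000.
Step 4: Exact two-sided p-value (enumerate n! = 120 permutations of y under H0): p = 0.483333.
Step 5: alpha = 0.05. fail to reject H0.

tau_b = 0.4000 (C=7, D=3), p = 0.483333, fail to reject H0.


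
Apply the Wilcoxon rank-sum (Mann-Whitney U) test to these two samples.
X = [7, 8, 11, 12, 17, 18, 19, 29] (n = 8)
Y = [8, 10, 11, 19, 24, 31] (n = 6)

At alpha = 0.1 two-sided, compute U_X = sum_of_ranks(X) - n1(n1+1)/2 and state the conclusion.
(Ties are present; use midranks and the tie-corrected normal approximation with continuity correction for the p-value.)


Step 1: Combine and sort all 14 observations; assign midranks.
sorted (value, group): (7,X), (8,X), (8,Y), (10,Y), (11,X), (11,Y), (12,X), (17,X), (18,X), (19,X), (19,Y), (24,Y), (29,X), (31,Y)
ranks: 7->1, 8->2.5, 8->2.5, 10->4, 11->5.5, 11->5.5, 12->7, 17->8, 18->9, 19->10.5, 19->10.5, 24->12, 29->13, 31->14
Step 2: Rank sum for X: R1 = 1 + 2.5 + 5.5 + 7 + 8 + 9 + 10.5 + 13 = 56.5.
Step 3: U_X = R1 - n1(n1+1)/2 = 56.5 - 8*9/2 = 56.5 - 36 = 20.5.
       U_Y = n1*n2 - U_X = 48 - 20.5 = 27.5.
Step 4: Ties are present, so use the tie-corrected normal approximation (with continuity correction) for the p-value.
Step 5: p-value = 0.697586; compare to alpha = 0.1. fail to reject H0.

U_X = 20.5, p = 0.697586, fail to reject H0 at alpha = 0.1.


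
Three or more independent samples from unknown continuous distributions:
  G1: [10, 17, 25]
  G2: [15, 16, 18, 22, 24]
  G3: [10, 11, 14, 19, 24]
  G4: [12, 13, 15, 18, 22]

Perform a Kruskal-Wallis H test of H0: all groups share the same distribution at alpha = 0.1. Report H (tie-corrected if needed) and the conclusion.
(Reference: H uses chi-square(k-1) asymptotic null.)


Step 1: Combine all N = 18 observations and assign midranks.
sorted (value, group, rank): (10,G1,1.5), (10,G3,1.5), (11,G3,3), (12,G4,4), (13,G4,5), (14,G3,6), (15,G2,7.5), (15,G4,7.5), (16,G2,9), (17,G1,10), (18,G2,11.5), (18,G4,11.5), (19,G3,13), (22,G2,14.5), (22,G4,14.5), (24,G2,16.5), (24,G3,16.5), (25,G1,18)
Step 2: Sum ranks within each group.
R_1 = 29.5 (n_1 = 3)
R_2 = 59 (n_2 = 5)
R_3 = 40 (n_3 = 5)
R_4 = 42.5 (n_4 = 5)
Step 3: H = 12/(N(N+1)) * sum(R_i^2/n_i) - 3(N+1)
     = 12/(18*19) * (29.5^2/3 + 59^2/5 + 40^2/5 + 42.5^2/5) - 3*19
     = 0.035088 * 1667.53 - 57
     = 1.509942.
Step 4: Ties present; correction factor C = 1 - 30/(18^3 - 18) = 0.994840. Corrected H = 1.509942 / 0.994840 = 1.517773.
Step 5: Under H0, H ~ chi^2(3); p-value = 0.678174.
Step 6: alpha = 0.1. fail to reject H0.

H = 1.5178, df = 3, p = 0.678174, fail to reject H0.


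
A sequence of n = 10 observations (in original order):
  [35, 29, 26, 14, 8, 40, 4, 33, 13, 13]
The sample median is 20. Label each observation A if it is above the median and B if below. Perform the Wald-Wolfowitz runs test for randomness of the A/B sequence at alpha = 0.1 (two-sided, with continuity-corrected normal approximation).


Step 1: Compute median = 20; label A = above, B = below.
Labels in order: AAABBABABB  (n_A = 5, n_B = 5)
Step 2: Count runs R = 6.
Step 3: Under H0 (random ordering), E[R] = 2*n_A*n_B/(n_A+n_B) + 1 = 2*5*5/10 + 1 = 6.0000.
        Var[R] = 2*n_A*n_B*(2*n_A*n_B - n_A - n_B) / ((n_A+n_B)^2 * (n_A+n_B-1)) = 2000/900 = 2.2222.
        SD[R] = 1.4907.
Step 4: R = E[R], so z = 0 with no continuity correction.
Step 5: Two-sided p-value via normal approximation = 2*(1 - Phi(|z|)) = 1.000000.
Step 6: alpha = 0.1. fail to reject H0.

R = 6, z = 0.0000, p = 1.000000, fail to reject H0.


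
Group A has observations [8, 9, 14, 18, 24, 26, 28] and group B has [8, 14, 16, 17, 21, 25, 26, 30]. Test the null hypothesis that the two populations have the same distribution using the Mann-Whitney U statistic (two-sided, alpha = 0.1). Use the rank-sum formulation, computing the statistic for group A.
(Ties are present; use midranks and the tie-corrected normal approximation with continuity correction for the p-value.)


Step 1: Combine and sort all 15 observations; assign midranks.
sorted (value, group): (8,X), (8,Y), (9,X), (14,X), (14,Y), (16,Y), (17,Y), (18,X), (21,Y), (24,X), (25,Y), (26,X), (26,Y), (28,X), (30,Y)
ranks: 8->1.5, 8->1.5, 9->3, 14->4.5, 14->4.5, 16->6, 17->7, 18->8, 21->9, 24->10, 25->11, 26->12.5, 26->12.5, 28->14, 30->15
Step 2: Rank sum for X: R1 = 1.5 + 3 + 4.5 + 8 + 10 + 12.5 + 14 = 53.5.
Step 3: U_X = R1 - n1(n1+1)/2 = 53.5 - 7*8/2 = 53.5 - 28 = 25.5.
       U_Y = n1*n2 - U_X = 56 - 25.5 = 30.5.
Step 4: Ties are present, so use the tie-corrected normal approximation (with continuity correction) for the p-value.
Step 5: p-value = 0.816478; compare to alpha = 0.1. fail to reject H0.

U_X = 25.5, p = 0.816478, fail to reject H0 at alpha = 0.1.


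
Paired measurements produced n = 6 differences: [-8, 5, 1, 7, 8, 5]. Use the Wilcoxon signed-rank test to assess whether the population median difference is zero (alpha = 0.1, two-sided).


Step 1: Drop any zero differences (none here) and take |d_i|.
|d| = [8, 5, 1, 7, 8, 5]
Step 2: Midrank |d_i| (ties get averaged ranks).
ranks: |8|->5.5, |5|->2.5, |1|->1, |7|->4, |8|->5.5, |5|->2.5
Step 3: Attach original signs; sum ranks with positive sign and with negative sign.
W+ = 2.5 + 1 + 4 + 5.5 + 2.5 = 15.5
W- = 5.5 = 5.5
(Check: W+ + W- = 21 should equal n(n+1)/2 = 21.)
Step 4: Test statistic W = min(W+, W-) = 5.5.
Step 5: Ties in |d|, so use the tie-corrected normal approximation.
        E[W] = n(n+1)/4 = 6*7/4 = 10.5.
        Tie groups: |d|=5 (t=2), |d|=8 (t=2); sum(t^3 - t) = 12.
        Var[W] = n(n+1)(2n+1)/24 - sum(t^3-t)/48 = 546/24 - 12/48 = 22.5.
        z = (W - E[W]) / sqrt(Var[W]) = (5.5 - 10.5) / 4.7434 = -1.0541.
        Two-sided p = 2*Phi(z) = 0.291841.
Step 6: alpha = 0.1. fail to reject H0.

W+ = 15.5, W- = 5.5, W = min = 5.5, p = 0.291841, fail to reject H0.


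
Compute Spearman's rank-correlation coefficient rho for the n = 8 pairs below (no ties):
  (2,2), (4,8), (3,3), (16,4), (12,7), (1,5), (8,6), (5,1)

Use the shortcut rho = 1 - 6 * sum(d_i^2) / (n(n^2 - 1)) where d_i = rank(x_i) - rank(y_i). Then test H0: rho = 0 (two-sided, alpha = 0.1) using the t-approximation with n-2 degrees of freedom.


Step 1: Rank x and y separately (midranks; no ties here).
rank(x): 2->2, 4->4, 3->3, 16->8, 12->7, 1->1, 8->6, 5->5
rank(y): 2->2, 8->8, 3->3, 4->4, 7->7, 5->5, 6->6, 1->1
Step 2: d_i = R_x(i) - R_y(i); compute d_i^2.
  (2-2)^2=0, (4-8)^2=16, (3-3)^2=0, (8-4)^2=16, (7-7)^2=0, (1-5)^2=16, (6-6)^2=0, (5-1)^2=16
sum(d^2) = 64.
Step 3: rho = 1 - 6*64 / (8*(8^2 - 1)) = 1 - 384/504 = 0.238095.
Step 4: Under H0, t = rho * sqrt((n-2)/(1-rho^2)) = 0.6005 ~ t(6).
Step 5: Two-sided p-value from the t-distribution with 6 df = 0.570156.
Step 6: alpha = 0.1. fail to reject H0.

rho = 0.2381, p = 0.570156, fail to reject H0 at alpha = 0.1.


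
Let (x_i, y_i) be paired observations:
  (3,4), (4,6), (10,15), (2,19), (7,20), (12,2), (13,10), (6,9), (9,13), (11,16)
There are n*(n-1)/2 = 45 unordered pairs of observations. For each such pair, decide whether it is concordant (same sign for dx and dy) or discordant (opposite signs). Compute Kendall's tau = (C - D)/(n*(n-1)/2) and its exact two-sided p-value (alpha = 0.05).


Step 1: Enumerate the 45 unordered pairs (i,j) with i<j and classify each by sign(x_j-x_i) * sign(y_j-y_i).
  (1,2):dx=+1,dy=+2->C; (1,3):dx=+7,dy=+11->C; (1,4):dx=-1,dy=+15->D; (1,5):dx=+4,dy=+16->C
  (1,6):dx=+9,dy=-2->D; (1,7):dx=+10,dy=+6->C; (1,8):dx=+3,dy=+5->C; (1,9):dx=+6,dy=+9->C
  (1,10):dx=+8,dy=+12->C; (2,3):dx=+6,dy=+9->C; (2,4):dx=-2,dy=+13->D; (2,5):dx=+3,dy=+14->C
  (2,6):dx=+8,dy=-4->D; (2,7):dx=+9,dy=+4->C; (2,8):dx=+2,dy=+3->C; (2,9):dx=+5,dy=+7->C
  (2,10):dx=+7,dy=+10->C; (3,4):dx=-8,dy=+4->D; (3,5):dx=-3,dy=+5->D; (3,6):dx=+2,dy=-13->D
  (3,7):dx=+3,dy=-5->D; (3,8):dx=-4,dy=-6->C; (3,9):dx=-1,dy=-2->C; (3,10):dx=+1,dy=+1->C
  (4,5):dx=+5,dy=+1->C; (4,6):dx=+10,dy=-17->D; (4,7):dx=+11,dy=-9->D; (4,8):dx=+4,dy=-10->D
  (4,9):dx=+7,dy=-6->D; (4,10):dx=+9,dy=-3->D; (5,6):dx=+5,dy=-18->D; (5,7):dx=+6,dy=-10->D
  (5,8):dx=-1,dy=-11->C; (5,9):dx=+2,dy=-7->D; (5,10):dx=+4,dy=-4->D; (6,7):dx=+1,dy=+8->C
  (6,8):dx=-6,dy=+7->D; (6,9):dx=-3,dy=+11->D; (6,10):dx=-1,dy=+14->D; (7,8):dx=-7,dy=-1->C
  (7,9):dx=-4,dy=+3->D; (7,10):dx=-2,dy=+6->D; (8,9):dx=+3,dy=+4->C; (8,10):dx=+5,dy=+7->C
  (9,10):dx=+2,dy=+3->C
Step 2: C = 23, D = 22, total pairs = 45.
Step 3: tau = (C - D)/(n(n-1)/2) = (23 - 22)/45 = 0.022222.
Step 4: Exact two-sided p-value (enumerate n! = 3628800 permutations of y under H0): p = 1.000000.
Step 5: alpha = 0.05. fail to reject H0.

tau_b = 0.0222 (C=23, D=22), p = 1.000000, fail to reject H0.


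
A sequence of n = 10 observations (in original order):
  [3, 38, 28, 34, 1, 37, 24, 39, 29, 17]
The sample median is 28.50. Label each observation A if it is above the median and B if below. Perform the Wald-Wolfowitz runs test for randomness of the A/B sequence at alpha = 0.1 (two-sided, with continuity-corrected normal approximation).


Step 1: Compute median = 28.50; label A = above, B = below.
Labels in order: BABABABAAB  (n_A = 5, n_B = 5)
Step 2: Count runs R = 9.
Step 3: Under H0 (random ordering), E[R] = 2*n_A*n_B/(n_A+n_B) + 1 = 2*5*5/10 + 1 = 6.0000.
        Var[R] = 2*n_A*n_B*(2*n_A*n_B - n_A - n_B) / ((n_A+n_B)^2 * (n_A+n_B-1)) = 2000/900 = 2.2222.
        SD[R] = 1.4907.
Step 4: Continuity-corrected z = (R - 0.5 - E[R]) / SD[R] = (9 - 0.5 - 6.0000) / 1.4907 = 1.6771.
Step 5: Two-sided p-value via normal approximation = 2*(1 - Phi(|z|)) = 0.093533.
Step 6: alpha = 0.1. reject H0.

R = 9, z = 1.6771, p = 0.093533, reject H0.


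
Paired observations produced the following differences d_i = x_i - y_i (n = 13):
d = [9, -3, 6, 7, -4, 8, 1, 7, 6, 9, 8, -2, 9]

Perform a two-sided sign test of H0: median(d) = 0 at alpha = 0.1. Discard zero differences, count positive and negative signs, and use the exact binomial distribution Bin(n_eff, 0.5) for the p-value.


Step 1: Discard zero differences. Original n = 13; n_eff = number of nonzero differences = 13.
Nonzero differences (with sign): +9, -3, +6, +7, -4, +8, +1, +7, +6, +9, +8, -2, +9
Step 2: Count signs: positive = 10, negative = 3.
Step 3: Under H0: P(positive) = 0.5, so the number of positives S ~ Bin(13, 0.5).
Step 4: Two-sided exact p-value = sum of Bin(13,0.5) probabilities at or below the observed probability = 0.092285.
Step 5: alpha = 0.1. reject H0.

n_eff = 13, pos = 10, neg = 3, p = 0.092285, reject H0.


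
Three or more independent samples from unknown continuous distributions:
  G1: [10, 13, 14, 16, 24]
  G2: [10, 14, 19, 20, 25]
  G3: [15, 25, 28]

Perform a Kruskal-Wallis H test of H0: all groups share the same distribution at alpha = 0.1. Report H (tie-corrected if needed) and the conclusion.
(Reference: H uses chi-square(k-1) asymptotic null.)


Step 1: Combine all N = 13 observations and assign midranks.
sorted (value, group, rank): (10,G1,1.5), (10,G2,1.5), (13,G1,3), (14,G1,4.5), (14,G2,4.5), (15,G3,6), (16,G1,7), (19,G2,8), (20,G2,9), (24,G1,10), (25,G2,11.5), (25,G3,11.5), (28,G3,13)
Step 2: Sum ranks within each group.
R_1 = 26 (n_1 = 5)
R_2 = 34.5 (n_2 = 5)
R_3 = 30.5 (n_3 = 3)
Step 3: H = 12/(N(N+1)) * sum(R_i^2/n_i) - 3(N+1)
     = 12/(13*14) * (26^2/5 + 34.5^2/5 + 30.5^2/3) - 3*14
     = 0.065934 * 683.333 - 42
     = 3.054945.
Step 4: Ties present; correction factor C = 1 - 18/(13^3 - 13) = 0.991758. Corrected H = 3.054945 / 0.991758 = 3.080332.
Step 5: Under H0, H ~ chi^2(2); p-value = 0.214345.
Step 6: alpha = 0.1. fail to reject H0.

H = 3.0803, df = 2, p = 0.214345, fail to reject H0.


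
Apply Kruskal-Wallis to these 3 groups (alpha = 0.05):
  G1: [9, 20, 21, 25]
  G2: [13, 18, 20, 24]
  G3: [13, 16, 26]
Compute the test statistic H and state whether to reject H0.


Step 1: Combine all N = 11 observations and assign midranks.
sorted (value, group, rank): (9,G1,1), (13,G2,2.5), (13,G3,2.5), (16,G3,4), (18,G2,5), (20,G1,6.5), (20,G2,6.5), (21,G1,8), (24,G2,9), (25,G1,10), (26,G3,11)
Step 2: Sum ranks within each group.
R_1 = 25.5 (n_1 = 4)
R_2 = 23 (n_2 = 4)
R_3 = 17.5 (n_3 = 3)
Step 3: H = 12/(N(N+1)) * sum(R_i^2/n_i) - 3(N+1)
     = 12/(11*12) * (25.5^2/4 + 23^2/4 + 17.5^2/3) - 3*12
     = 0.090909 * 396.896 - 36
     = 0.081439.
Step 4: Ties present; correction factor C = 1 - 12/(11^3 - 11) = 0.990909. Corrected H = 0.081439 / 0.990909 = 0.082187.
Step 5: Under H0, H ~ chi^2(2); p-value = 0.959740.
Step 6: alpha = 0.05. fail to reject H0.

H = 0.0822, df = 2, p = 0.959740, fail to reject H0.


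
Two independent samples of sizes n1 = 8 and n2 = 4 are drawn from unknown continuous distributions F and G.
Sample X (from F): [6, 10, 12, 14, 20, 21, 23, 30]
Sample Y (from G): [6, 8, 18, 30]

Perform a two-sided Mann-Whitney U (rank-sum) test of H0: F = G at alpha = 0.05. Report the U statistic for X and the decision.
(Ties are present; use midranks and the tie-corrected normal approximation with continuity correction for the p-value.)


Step 1: Combine and sort all 12 observations; assign midranks.
sorted (value, group): (6,X), (6,Y), (8,Y), (10,X), (12,X), (14,X), (18,Y), (20,X), (21,X), (23,X), (30,X), (30,Y)
ranks: 6->1.5, 6->1.5, 8->3, 10->4, 12->5, 14->6, 18->7, 20->8, 21->9, 23->10, 30->11.5, 30->11.5
Step 2: Rank sum for X: R1 = 1.5 + 4 + 5 + 6 + 8 + 9 + 10 + 11.5 = 55.
Step 3: U_X = R1 - n1(n1+1)/2 = 55 - 8*9/2 = 55 - 36 = 19.
       U_Y = n1*n2 - U_X = 32 - 19 = 13.
Step 4: Ties are present, so use the tie-corrected normal approximation (with continuity correction) for the p-value.
Step 5: p-value = 0.670038; compare to alpha = 0.05. fail to reject H0.

U_X = 19, p = 0.670038, fail to reject H0 at alpha = 0.05.


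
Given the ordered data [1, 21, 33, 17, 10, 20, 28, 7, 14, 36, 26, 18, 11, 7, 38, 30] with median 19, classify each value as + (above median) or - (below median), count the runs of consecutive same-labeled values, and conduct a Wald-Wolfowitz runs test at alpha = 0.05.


Step 1: Compute median = 19; label A = above, B = below.
Labels in order: BAABBAABBAABBBAA  (n_A = 8, n_B = 8)
Step 2: Count runs R = 8.
Step 3: Under H0 (random ordering), E[R] = 2*n_A*n_B/(n_A+n_B) + 1 = 2*8*8/16 + 1 = 9.0000.
        Var[R] = 2*n_A*n_B*(2*n_A*n_B - n_A - n_B) / ((n_A+n_B)^2 * (n_A+n_B-1)) = 14336/3840 = 3.7333.
        SD[R] = 1.9322.
Step 4: Continuity-corrected z = (R + 0.5 - E[R]) / SD[R] = (8 + 0.5 - 9.0000) / 1.9322 = -0.2588.
Step 5: Two-sided p-value via normal approximation = 2*(1 - Phi(|z|)) = 0.795809.
Step 6: alpha = 0.05. fail to reject H0.

R = 8, z = -0.2588, p = 0.795809, fail to reject H0.


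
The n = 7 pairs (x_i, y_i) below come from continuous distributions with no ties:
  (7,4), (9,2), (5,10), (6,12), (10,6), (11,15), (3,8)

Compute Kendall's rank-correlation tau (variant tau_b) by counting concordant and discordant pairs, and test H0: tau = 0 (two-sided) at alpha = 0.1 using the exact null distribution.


Step 1: Enumerate the 21 unordered pairs (i,j) with i<j and classify each by sign(x_j-x_i) * sign(y_j-y_i).
  (1,2):dx=+2,dy=-2->D; (1,3):dx=-2,dy=+6->D; (1,4):dx=-1,dy=+8->D; (1,5):dx=+3,dy=+2->C
  (1,6):dx=+4,dy=+11->C; (1,7):dx=-4,dy=+4->D; (2,3):dx=-4,dy=+8->D; (2,4):dx=-3,dy=+10->D
  (2,5):dx=+1,dy=+4->C; (2,6):dx=+2,dy=+13->C; (2,7):dx=-6,dy=+6->D; (3,4):dx=+1,dy=+2->C
  (3,5):dx=+5,dy=-4->D; (3,6):dx=+6,dy=+5->C; (3,7):dx=-2,dy=-2->C; (4,5):dx=+4,dy=-6->D
  (4,6):dx=+5,dy=+3->C; (4,7):dx=-3,dy=-4->C; (5,6):dx=+1,dy=+9->C; (5,7):dx=-7,dy=+2->D
  (6,7):dx=-8,dy=-7->C
Step 2: C = 11, D = 10, total pairs = 21.
Step 3: tau = (C - D)/(n(n-1)/2) = (11 - 10)/21 = 0.047619.
Step 4: Exact two-sided p-value (enumerate n! = 5040 permutations of y under H0): p = 1.000000.
Step 5: alpha = 0.1. fail to reject H0.

tau_b = 0.0476 (C=11, D=10), p = 1.000000, fail to reject H0.


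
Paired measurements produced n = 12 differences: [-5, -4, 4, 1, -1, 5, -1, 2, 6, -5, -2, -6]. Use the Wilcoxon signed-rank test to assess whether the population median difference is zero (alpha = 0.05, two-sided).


Step 1: Drop any zero differences (none here) and take |d_i|.
|d| = [5, 4, 4, 1, 1, 5, 1, 2, 6, 5, 2, 6]
Step 2: Midrank |d_i| (ties get averaged ranks).
ranks: |5|->9, |4|->6.5, |4|->6.5, |1|->2, |1|->2, |5|->9, |1|->2, |2|->4.5, |6|->11.5, |5|->9, |2|->4.5, |6|->11.5
Step 3: Attach original signs; sum ranks with positive sign and with negative sign.
W+ = 6.5 + 2 + 9 + 4.5 + 11.5 = 33.5
W- = 9 + 6.5 + 2 + 2 + 9 + 4.5 + 11.5 = 44.5
(Check: W+ + W- = 78 should equal n(n+1)/2 = 78.)
Step 4: Test statistic W = min(W+, W-) = 33.5.
Step 5: Ties in |d|, so use the tie-corrected normal approximation.
        E[W] = n(n+1)/4 = 12*13/4 = 39.
        Tie groups: |d|=1 (t=3), |d|=2 (t=2), |d|=4 (t=2), |d|=5 (t=3), |d|=6 (t=2); sum(t^3 - t) = 66.
        Var[W] = n(n+1)(2n+1)/24 - sum(t^3-t)/48 = 3900/24 - 66/48 = 161.125.
        z = (W - E[W]) / sqrt(Var[W]) = (33.5 - 39) / 12.6935 = -0.4333.
        Two-sided p = 2*Phi(z) = 0.664802.
Step 6: alpha = 0.05. fail to reject H0.

W+ = 33.5, W- = 44.5, W = min = 33.5, p = 0.664802, fail to reject H0.


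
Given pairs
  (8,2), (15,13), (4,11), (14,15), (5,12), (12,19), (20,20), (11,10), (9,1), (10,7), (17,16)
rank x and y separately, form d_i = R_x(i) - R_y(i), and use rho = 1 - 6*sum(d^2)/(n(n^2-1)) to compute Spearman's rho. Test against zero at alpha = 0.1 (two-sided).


Step 1: Rank x and y separately (midranks; no ties here).
rank(x): 8->3, 15->9, 4->1, 14->8, 5->2, 12->7, 20->11, 11->6, 9->4, 10->5, 17->10
rank(y): 2->2, 13->7, 11->5, 15->8, 12->6, 19->10, 20->11, 10->4, 1->1, 7->3, 16->9
Step 2: d_i = R_x(i) - R_y(i); compute d_i^2.
  (3-2)^2=1, (9-7)^2=4, (1-5)^2=16, (8-8)^2=0, (2-6)^2=16, (7-10)^2=9, (11-11)^2=0, (6-4)^2=4, (4-1)^2=9, (5-3)^2=4, (10-9)^2=1
sum(d^2) = 64.
Step 3: rho = 1 - 6*64 / (11*(11^2 - 1)) = 1 - 384/1320 = 0.709091.
Step 4: Under H0, t = rho * sqrt((n-2)/(1-rho^2)) = 3.0169 ~ t(9).
Step 5: Two-sided p-value from the t-distribution with 9 df = 0.014552.
Step 6: alpha = 0.1. reject H0.

rho = 0.7091, p = 0.014552, reject H0 at alpha = 0.1.


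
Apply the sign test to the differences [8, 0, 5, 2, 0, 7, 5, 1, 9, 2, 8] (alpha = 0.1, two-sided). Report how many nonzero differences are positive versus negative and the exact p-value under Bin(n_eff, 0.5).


Step 1: Discard zero differences. Original n = 11; n_eff = number of nonzero differences = 9.
Nonzero differences (with sign): +8, +5, +2, +7, +5, +1, +9, +2, +8
Step 2: Count signs: positive = 9, negative = 0.
Step 3: Under H0: P(positive) = 0.5, so the number of positives S ~ Bin(9, 0.5).
Step 4: Two-sided exact p-value = sum of Bin(9,0.5) probabilities at or below the observed probability = 0.003906.
Step 5: alpha = 0.1. reject H0.

n_eff = 9, pos = 9, neg = 0, p = 0.003906, reject H0.


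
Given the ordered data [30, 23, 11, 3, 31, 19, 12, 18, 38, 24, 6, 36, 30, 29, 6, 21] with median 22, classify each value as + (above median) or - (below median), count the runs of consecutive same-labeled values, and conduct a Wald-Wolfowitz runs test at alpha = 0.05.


Step 1: Compute median = 22; label A = above, B = below.
Labels in order: AABBABBBAABAAABB  (n_A = 8, n_B = 8)
Step 2: Count runs R = 8.
Step 3: Under H0 (random ordering), E[R] = 2*n_A*n_B/(n_A+n_B) + 1 = 2*8*8/16 + 1 = 9.0000.
        Var[R] = 2*n_A*n_B*(2*n_A*n_B - n_A - n_B) / ((n_A+n_B)^2 * (n_A+n_B-1)) = 14336/3840 = 3.7333.
        SD[R] = 1.9322.
Step 4: Continuity-corrected z = (R + 0.5 - E[R]) / SD[R] = (8 + 0.5 - 9.0000) / 1.9322 = -0.2588.
Step 5: Two-sided p-value via normal approximation = 2*(1 - Phi(|z|)) = 0.795809.
Step 6: alpha = 0.05. fail to reject H0.

R = 8, z = -0.2588, p = 0.795809, fail to reject H0.


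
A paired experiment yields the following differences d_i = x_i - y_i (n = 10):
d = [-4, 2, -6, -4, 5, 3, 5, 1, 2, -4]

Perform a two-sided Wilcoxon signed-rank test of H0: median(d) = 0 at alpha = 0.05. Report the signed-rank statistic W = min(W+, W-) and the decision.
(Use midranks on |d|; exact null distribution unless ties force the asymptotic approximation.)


Step 1: Drop any zero differences (none here) and take |d_i|.
|d| = [4, 2, 6, 4, 5, 3, 5, 1, 2, 4]
Step 2: Midrank |d_i| (ties get averaged ranks).
ranks: |4|->6, |2|->2.5, |6|->10, |4|->6, |5|->8.5, |3|->4, |5|->8.5, |1|->1, |2|->2.5, |4|->6
Step 3: Attach original signs; sum ranks with positive sign and with negative sign.
W+ = 2.5 + 8.5 + 4 + 8.5 + 1 + 2.5 = 27
W- = 6 + 10 + 6 + 6 = 28
(Check: W+ + W- = 55 should equal n(n+1)/2 = 55.)
Step 4: Test statistic W = min(W+, W-) = 27.
Step 5: Ties in |d|, so use the tie-corrected normal approximation.
        E[W] = n(n+1)/4 = 10*11/4 = 27.5.
        Tie groups: |d|=2 (t=2), |d|=4 (t=3), |d|=5 (t=2); sum(t^3 - t) = 36.
        Var[W] = n(n+1)(2n+1)/24 - sum(t^3-t)/48 = 2310/24 - 36/48 = 95.5.
        z = (W - E[W]) / sqrt(Var[W]) = (27 - 27.5) / 9.7724 = -0.0512.
        Two-sided p = 2*Phi(z) = 0.959194.
Step 6: alpha = 0.05. fail to reject H0.

W+ = 27, W- = 28, W = min = 27, p = 0.959194, fail to reject H0.


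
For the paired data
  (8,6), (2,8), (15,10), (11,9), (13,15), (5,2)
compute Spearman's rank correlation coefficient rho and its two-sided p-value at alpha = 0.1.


Step 1: Rank x and y separately (midranks; no ties here).
rank(x): 8->3, 2->1, 15->6, 11->4, 13->5, 5->2
rank(y): 6->2, 8->3, 10->5, 9->4, 15->6, 2->1
Step 2: d_i = R_x(i) - R_y(i); compute d_i^2.
  (3-2)^2=1, (1-3)^2=4, (6-5)^2=1, (4-4)^2=0, (5-6)^2=1, (2-1)^2=1
sum(d^2) = 8.
Step 3: rho = 1 - 6*8 / (6*(6^2 - 1)) = 1 - 48/210 = 0.771429.
Step 4: Under H0, t = rho * sqrt((n-2)/(1-rho^2)) = 2.4247 ~ t(4).
Step 5: Two-sided p-value from the t-distribution with 4 df = 0.072397.
Step 6: alpha = 0.1. reject H0.

rho = 0.7714, p = 0.072397, reject H0 at alpha = 0.1.


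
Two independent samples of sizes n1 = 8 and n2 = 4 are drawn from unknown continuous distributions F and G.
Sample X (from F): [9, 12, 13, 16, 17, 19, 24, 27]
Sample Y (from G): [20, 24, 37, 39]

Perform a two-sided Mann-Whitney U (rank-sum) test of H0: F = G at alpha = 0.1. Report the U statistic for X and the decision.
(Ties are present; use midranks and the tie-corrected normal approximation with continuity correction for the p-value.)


Step 1: Combine and sort all 12 observations; assign midranks.
sorted (value, group): (9,X), (12,X), (13,X), (16,X), (17,X), (19,X), (20,Y), (24,X), (24,Y), (27,X), (37,Y), (39,Y)
ranks: 9->1, 12->2, 13->3, 16->4, 17->5, 19->6, 20->7, 24->8.5, 24->8.5, 27->10, 37->11, 39->12
Step 2: Rank sum for X: R1 = 1 + 2 + 3 + 4 + 5 + 6 + 8.5 + 10 = 39.5.
Step 3: U_X = R1 - n1(n1+1)/2 = 39.5 - 8*9/2 = 39.5 - 36 = 3.5.
       U_Y = n1*n2 - U_X = 32 - 3.5 = 28.5.
Step 4: Ties are present, so use the tie-corrected normal approximation (with continuity correction) for the p-value.
Step 5: p-value = 0.041184; compare to alpha = 0.1. reject H0.

U_X = 3.5, p = 0.041184, reject H0 at alpha = 0.1.


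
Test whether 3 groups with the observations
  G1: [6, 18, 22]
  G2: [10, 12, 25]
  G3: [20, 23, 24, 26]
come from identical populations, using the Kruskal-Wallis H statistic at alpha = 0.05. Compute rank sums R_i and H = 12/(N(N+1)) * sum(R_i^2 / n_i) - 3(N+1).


Step 1: Combine all N = 10 observations and assign midranks.
sorted (value, group, rank): (6,G1,1), (10,G2,2), (12,G2,3), (18,G1,4), (20,G3,5), (22,G1,6), (23,G3,7), (24,G3,8), (25,G2,9), (26,G3,10)
Step 2: Sum ranks within each group.
R_1 = 11 (n_1 = 3)
R_2 = 14 (n_2 = 3)
R_3 = 30 (n_3 = 4)
Step 3: H = 12/(N(N+1)) * sum(R_i^2/n_i) - 3(N+1)
     = 12/(10*11) * (11^2/3 + 14^2/3 + 30^2/4) - 3*11
     = 0.109091 * 330.667 - 33
     = 3.072727.
Step 4: No ties, so H is used without correction.
Step 5: Under H0, H ~ chi^2(2); p-value = 0.215162.
Step 6: alpha = 0.05. fail to reject H0.

H = 3.0727, df = 2, p = 0.215162, fail to reject H0.


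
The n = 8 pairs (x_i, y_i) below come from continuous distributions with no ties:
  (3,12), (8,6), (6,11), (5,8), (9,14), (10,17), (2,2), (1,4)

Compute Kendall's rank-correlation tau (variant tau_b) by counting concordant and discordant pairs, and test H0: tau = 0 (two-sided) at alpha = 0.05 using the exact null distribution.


Step 1: Enumerate the 28 unordered pairs (i,j) with i<j and classify each by sign(x_j-x_i) * sign(y_j-y_i).
  (1,2):dx=+5,dy=-6->D; (1,3):dx=+3,dy=-1->D; (1,4):dx=+2,dy=-4->D; (1,5):dx=+6,dy=+2->C
  (1,6):dx=+7,dy=+5->C; (1,7):dx=-1,dy=-10->C; (1,8):dx=-2,dy=-8->C; (2,3):dx=-2,dy=+5->D
  (2,4):dx=-3,dy=+2->D; (2,5):dx=+1,dy=+8->C; (2,6):dx=+2,dy=+11->C; (2,7):dx=-6,dy=-4->C
  (2,8):dx=-7,dy=-2->C; (3,4):dx=-1,dy=-3->C; (3,5):dx=+3,dy=+3->C; (3,6):dx=+4,dy=+6->C
  (3,7):dx=-4,dy=-9->C; (3,8):dx=-5,dy=-7->C; (4,5):dx=+4,dy=+6->C; (4,6):dx=+5,dy=+9->C
  (4,7):dx=-3,dy=-6->C; (4,8):dx=-4,dy=-4->C; (5,6):dx=+1,dy=+3->C; (5,7):dx=-7,dy=-12->C
  (5,8):dx=-8,dy=-10->C; (6,7):dx=-8,dy=-15->C; (6,8):dx=-9,dy=-13->C; (7,8):dx=-1,dy=+2->D
Step 2: C = 22, D = 6, total pairs = 28.
Step 3: tau = (C - D)/(n(n-1)/2) = (22 - 6)/28 = 0.571429.
Step 4: Exact two-sided p-value (enumerate n! = 40320 permutations of y under H0): p = 0.061012.
Step 5: alpha = 0.05. fail to reject H0.

tau_b = 0.5714 (C=22, D=6), p = 0.061012, fail to reject H0.


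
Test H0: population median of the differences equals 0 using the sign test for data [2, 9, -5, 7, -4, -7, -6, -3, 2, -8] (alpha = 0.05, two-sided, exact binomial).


Step 1: Discard zero differences. Original n = 10; n_eff = number of nonzero differences = 10.
Nonzero differences (with sign): +2, +9, -5, +7, -4, -7, -6, -3, +2, -8
Step 2: Count signs: positive = 4, negative = 6.
Step 3: Under H0: P(positive) = 0.5, so the number of positives S ~ Bin(10, 0.5).
Step 4: Two-sided exact p-value = sum of Bin(10,0.5) probabilities at or below the observed probability = 0.753906.
Step 5: alpha = 0.05. fail to reject H0.

n_eff = 10, pos = 4, neg = 6, p = 0.753906, fail to reject H0.


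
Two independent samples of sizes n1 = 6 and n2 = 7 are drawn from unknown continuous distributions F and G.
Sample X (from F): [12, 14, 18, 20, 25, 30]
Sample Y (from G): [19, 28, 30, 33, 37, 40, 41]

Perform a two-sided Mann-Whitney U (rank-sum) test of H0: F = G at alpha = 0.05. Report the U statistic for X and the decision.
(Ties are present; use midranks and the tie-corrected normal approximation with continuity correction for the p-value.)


Step 1: Combine and sort all 13 observations; assign midranks.
sorted (value, group): (12,X), (14,X), (18,X), (19,Y), (20,X), (25,X), (28,Y), (30,X), (30,Y), (33,Y), (37,Y), (40,Y), (41,Y)
ranks: 12->1, 14->2, 18->3, 19->4, 20->5, 25->6, 28->7, 30->8.5, 30->8.5, 33->10, 37->11, 40->12, 41->13
Step 2: Rank sum for X: R1 = 1 + 2 + 3 + 5 + 6 + 8.5 = 25.5.
Step 3: U_X = R1 - n1(n1+1)/2 = 25.5 - 6*7/2 = 25.5 - 21 = 4.5.
       U_Y = n1*n2 - U_X = 42 - 4.5 = 37.5.
Step 4: Ties are present, so use the tie-corrected normal approximation (with continuity correction) for the p-value.
Step 5: p-value = 0.022087; compare to alpha = 0.05. reject H0.

U_X = 4.5, p = 0.022087, reject H0 at alpha = 0.05.
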